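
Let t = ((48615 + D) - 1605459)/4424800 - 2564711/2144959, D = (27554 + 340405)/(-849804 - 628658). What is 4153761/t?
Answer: -58286008015892790531422400/21715206784642031233 ≈ -2.6841e+6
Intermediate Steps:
D = -367959/1478462 (D = 367959/(-1478462) = 367959*(-1/1478462) = -367959/1478462 ≈ -0.24888)
t = -21715206784642031233/14032104402707038400 (t = ((48615 - 367959/1478462) - 1605459)/4424800 - 2564711/2144959 = (71875062171/1478462 - 1605459)*(1/4424800) - 2564711*1/2144959 = -2301735061887/1478462*1/4424800 - 2564711/2144959 = -2301735061887/6541898657600 - 2564711/2144959 = -21715206784642031233/14032104402707038400 ≈ -1.5475)
4153761/t = 4153761/(-21715206784642031233/14032104402707038400) = 4153761*(-14032104402707038400/21715206784642031233) = -58286008015892790531422400/21715206784642031233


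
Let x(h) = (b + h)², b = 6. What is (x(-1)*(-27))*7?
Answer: -4725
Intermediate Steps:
x(h) = (6 + h)²
(x(-1)*(-27))*7 = ((6 - 1)²*(-27))*7 = (5²*(-27))*7 = (25*(-27))*7 = -675*7 = -4725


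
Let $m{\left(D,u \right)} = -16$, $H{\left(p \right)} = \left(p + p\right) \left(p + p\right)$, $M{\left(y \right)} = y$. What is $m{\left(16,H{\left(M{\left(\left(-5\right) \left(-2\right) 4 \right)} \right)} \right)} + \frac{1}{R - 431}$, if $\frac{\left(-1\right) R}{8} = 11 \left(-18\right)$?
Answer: $- \frac{18447}{1153} \approx -15.999$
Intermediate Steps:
$H{\left(p \right)} = 4 p^{2}$ ($H{\left(p \right)} = 2 p 2 p = 4 p^{2}$)
$R = 1584$ ($R = - 8 \cdot 11 \left(-18\right) = \left(-8\right) \left(-198\right) = 1584$)
$m{\left(16,H{\left(M{\left(\left(-5\right) \left(-2\right) 4 \right)} \right)} \right)} + \frac{1}{R - 431} = -16 + \frac{1}{1584 - 431} = -16 + \frac{1}{1153} = - \frac{18447}{1153}$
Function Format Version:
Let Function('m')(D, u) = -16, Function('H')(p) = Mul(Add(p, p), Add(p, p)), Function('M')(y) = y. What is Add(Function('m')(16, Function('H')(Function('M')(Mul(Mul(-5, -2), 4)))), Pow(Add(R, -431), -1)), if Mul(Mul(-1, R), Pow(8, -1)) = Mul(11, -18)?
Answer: Rational(-18447, 1153) ≈ -15.999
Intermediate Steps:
Function('H')(p) = Mul(4, Pow(p, 2)) (Function('H')(p) = Mul(Mul(2, p), Mul(2, p)) = Mul(4, Pow(p, 2)))
R = 1584 (R = Mul(-8, Mul(11, -18)) = Mul(-8, -198) = 1584)
Add(Function('m')(16, Function('H')(Function('M')(Mul(Mul(-5, -2), 4)))), Pow(Add(R, -431), -1)) = Add(-16, Pow(Add(1584, -431), -1)) = Add(-16, Pow(1153, -1)) = Add(-16, Rational(1, 1153)) = Rational(-18447, 1153)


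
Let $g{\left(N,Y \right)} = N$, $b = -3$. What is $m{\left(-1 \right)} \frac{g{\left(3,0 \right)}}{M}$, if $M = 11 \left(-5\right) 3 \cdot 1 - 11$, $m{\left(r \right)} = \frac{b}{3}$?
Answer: $\frac{3}{176} \approx 0.017045$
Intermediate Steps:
$m{\left(r \right)} = -1$ ($m{\left(r \right)} = - \frac{3}{3} = \left(-3\right) \frac{1}{3} = -1$)
$M = -176$ ($M = 11 \left(\left(-15\right) 1\right) - 11 = 11 \left(-15\right) - 11 = -165 - 11 = -176$)
$m{\left(-1 \right)} \frac{g{\left(3,0 \right)}}{M} = - \frac{3}{-176} = - \frac{3 \left(-1\right)}{176} = \left(-1\right) \left(- \frac{3}{176}\right) = \frac{3}{176}$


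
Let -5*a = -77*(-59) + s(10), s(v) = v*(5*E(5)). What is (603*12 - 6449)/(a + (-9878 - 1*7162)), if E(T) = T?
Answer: -3935/89993 ≈ -0.043726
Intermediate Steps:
s(v) = 25*v (s(v) = v*(5*5) = v*25 = 25*v)
a = -4793/5 (a = -(-77*(-59) + 25*10)/5 = -(4543 + 250)/5 = -⅕*4793 = -4793/5 ≈ -958.60)
(603*12 - 6449)/(a + (-9878 - 1*7162)) = (603*12 - 6449)/(-4793/5 + (-9878 - 1*7162)) = (7236 - 6449)/(-4793/5 + (-9878 - 7162)) = 787/(-4793/5 - 17040) = 787/(-89993/5) = 787*(-5/89993) = -3935/89993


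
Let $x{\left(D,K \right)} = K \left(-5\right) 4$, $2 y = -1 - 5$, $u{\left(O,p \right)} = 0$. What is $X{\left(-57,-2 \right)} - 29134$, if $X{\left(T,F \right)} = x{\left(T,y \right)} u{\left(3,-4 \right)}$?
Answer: $-29134$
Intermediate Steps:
$y = -3$ ($y = \frac{-1 - 5}{2} = \frac{1}{2} \left(-6\right) = -3$)
$x{\left(D,K \right)} = - 20 K$ ($x{\left(D,K \right)} = - 5 K 4 = - 20 K$)
$X{\left(T,F \right)} = 0$ ($X{\left(T,F \right)} = \left(-20\right) \left(-3\right) 0 = 60 \cdot 0 = 0$)
$X{\left(-57,-2 \right)} - 29134 = 0 - 29134 = -29134$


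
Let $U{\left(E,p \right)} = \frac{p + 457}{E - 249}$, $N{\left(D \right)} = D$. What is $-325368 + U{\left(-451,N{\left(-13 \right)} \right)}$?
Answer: $- \frac{56939511}{175} \approx -3.2537 \cdot 10^{5}$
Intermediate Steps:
$U{\left(E,p \right)} = \frac{457 + p}{-249 + E}$
$-325368 + U{\left(-451,N{\left(-13 \right)} \right)} = -325368 + \frac{457 - 13}{-249 - 451} = -325368 + \frac{1}{-700} \cdot 444 = -325368 - \frac{111}{175} = - \frac{56939511}{175}$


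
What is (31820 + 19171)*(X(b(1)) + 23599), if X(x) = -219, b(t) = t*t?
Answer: 1192169580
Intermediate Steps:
b(t) = t²
(31820 + 19171)*(X(b(1)) + 23599) = (31820 + 19171)*(-219 + 23599) = 50991*23380 = 1192169580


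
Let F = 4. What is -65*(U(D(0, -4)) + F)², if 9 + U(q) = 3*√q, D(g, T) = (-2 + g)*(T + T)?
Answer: -3185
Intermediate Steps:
D(g, T) = 2*T*(-2 + g) (D(g, T) = (-2 + g)*(2*T) = 2*T*(-2 + g))
U(q) = -9 + 3*√q
-65*(U(D(0, -4)) + F)² = -65*((-9 + 3*√(2*(-4)*(-2 + 0))) + 4)² = -65*((-9 + 3*√(2*(-4)*(-2))) + 4)² = -65*((-9 + 3*√16) + 4)² = -65*((-9 + 3*4) + 4)² = -65*((-9 + 12) + 4)² = -65*(3 + 4)² = -65*7² = -65*49 = -3185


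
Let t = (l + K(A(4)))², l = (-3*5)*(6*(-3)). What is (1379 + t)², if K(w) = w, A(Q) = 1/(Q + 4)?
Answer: 22640248363329/4096 ≈ 5.5274e+9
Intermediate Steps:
A(Q) = 1/(4 + Q)
l = 270 (l = -15*(-18) = 270)
t = 4669921/64 (t = (270 + 1/(4 + 4))² = (270 + 1/8)² = (270 + ⅛)² = (2161/8)² = 4669921/64 ≈ 72968.)
(1379 + t)² = (1379 + 4669921/64)² = (4758177/64)² = 22640248363329/4096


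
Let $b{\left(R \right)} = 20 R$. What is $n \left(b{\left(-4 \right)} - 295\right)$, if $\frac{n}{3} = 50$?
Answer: $-56250$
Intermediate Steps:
$n = 150$ ($n = 3 \cdot 50 = 150$)
$n \left(b{\left(-4 \right)} - 295\right) = 150 \left(20 \left(-4\right) - 295\right) = 150 \left(-80 - 295\right) = 150 \left(-375\right) = -56250$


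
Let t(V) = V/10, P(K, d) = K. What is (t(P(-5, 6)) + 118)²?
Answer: 55225/4 ≈ 13806.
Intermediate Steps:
t(V) = V/10 (t(V) = V*(⅒) = V/10)
(t(P(-5, 6)) + 118)² = ((⅒)*(-5) + 118)² = (-½ + 118)² = (235/2)² = 55225/4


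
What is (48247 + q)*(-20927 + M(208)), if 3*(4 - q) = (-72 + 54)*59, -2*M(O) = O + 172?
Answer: -1026391785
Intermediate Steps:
M(O) = -86 - O/2 (M(O) = -(O + 172)/2 = -(172 + O)/2 = -86 - O/2)
q = 358 (q = 4 - (-72 + 54)*59/3 = 4 - (-6)*59 = 4 - ⅓*(-1062) = 4 + 354 = 358)
(48247 + q)*(-20927 + M(208)) = (48247 + 358)*(-20927 + (-86 - ½*208)) = 48605*(-20927 + (-86 - 104)) = 48605*(-20927 - 190) = 48605*(-21117) = -1026391785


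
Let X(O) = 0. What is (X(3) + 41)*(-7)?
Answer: -287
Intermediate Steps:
(X(3) + 41)*(-7) = (0 + 41)*(-7) = 41*(-7) = -287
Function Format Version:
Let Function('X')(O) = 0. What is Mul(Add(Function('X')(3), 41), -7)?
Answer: -287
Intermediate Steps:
Mul(Add(Function('X')(3), 41), -7) = Mul(Add(0, 41), -7) = Mul(41, -7) = -287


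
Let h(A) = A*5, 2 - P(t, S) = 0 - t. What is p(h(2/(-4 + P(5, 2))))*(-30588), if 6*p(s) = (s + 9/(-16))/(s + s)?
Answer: -339017/160 ≈ -2118.9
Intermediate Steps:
P(t, S) = 2 + t (P(t, S) = 2 - (0 - t) = 2 - (-1)*t = 2 + t)
h(A) = 5*A
p(s) = (-9/16 + s)/(12*s) (p(s) = ((s + 9/(-16))/(s + s))/6 = ((s + 9*(-1/16))/((2*s)))/6 = ((s - 9/16)*(1/(2*s)))/6 = ((-9/16 + s)*(1/(2*s)))/6 = ((-9/16 + s)/(2*s))/6 = (-9/16 + s)/(12*s))
p(h(2/(-4 + P(5, 2))))*(-30588) = ((-9 + 16*(5*(2/(-4 + (2 + 5)))))/(192*((5*(2/(-4 + (2 + 5)))))))*(-30588) = ((-9 + 16*(5*(2/(-4 + 7))))/(192*((5*(2/(-4 + 7))))))*(-30588) = ((-9 + 16*(5*(2/3)))/(192*((5*(2/3)))))*(-30588) = ((-9 + 16*(5*(2*(⅓))))/(192*((5*(2*(⅓))))))*(-30588) = ((-9 + 16*(5*(⅔)))/(192*((5*(⅔)))))*(-30588) = ((-9 + 16*(10/3))/(192*(10/3)))*(-30588) = ((1/192)*(3/10)*(-9 + 160/3))*(-30588) = ((1/192)*(3/10)*(133/3))*(-30588) = (133/1920)*(-30588) = -339017/160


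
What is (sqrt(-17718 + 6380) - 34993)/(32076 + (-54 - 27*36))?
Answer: -34993/31050 + I*sqrt(11338)/31050 ≈ -1.127 + 0.0034293*I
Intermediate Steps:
(sqrt(-17718 + 6380) - 34993)/(32076 + (-54 - 27*36)) = (sqrt(-11338) - 34993)/(32076 + (-54 - 972)) = (I*sqrt(11338) - 34993)/(32076 - 1026) = (-34993 + I*sqrt(11338))/31050 = (-34993 + I*sqrt(11338))*(1/31050) = -34993/31050 + I*sqrt(11338)/31050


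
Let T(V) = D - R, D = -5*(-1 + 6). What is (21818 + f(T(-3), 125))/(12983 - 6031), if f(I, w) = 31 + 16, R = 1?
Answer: 21865/6952 ≈ 3.1451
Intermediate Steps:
D = -25 (D = -5*5 = -25)
T(V) = -26 (T(V) = -25 - 1*1 = -25 - 1 = -26)
f(I, w) = 47
(21818 + f(T(-3), 125))/(12983 - 6031) = (21818 + 47)/(12983 - 6031) = 21865/6952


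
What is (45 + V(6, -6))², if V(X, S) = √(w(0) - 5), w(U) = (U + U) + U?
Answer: (45 + I*√5)² ≈ 2020.0 + 201.25*I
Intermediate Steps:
w(U) = 3*U (w(U) = 2*U + U = 3*U)
V(X, S) = I*√5 (V(X, S) = √(3*0 - 5) = √(0 - 5) = √(-5) = I*√5)
(45 + V(6, -6))² = (45 + I*√5)²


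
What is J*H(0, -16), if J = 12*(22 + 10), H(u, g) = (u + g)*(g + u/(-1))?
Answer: 98304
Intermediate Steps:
H(u, g) = (g + u)*(g - u) (H(u, g) = (g + u)*(g + u*(-1)) = (g + u)*(g - u))
J = 384 (J = 12*32 = 384)
J*H(0, -16) = 384*((-16)² - 1*0²) = 384*(256 - 1*0) = 384*(256 + 0) = 384*256 = 98304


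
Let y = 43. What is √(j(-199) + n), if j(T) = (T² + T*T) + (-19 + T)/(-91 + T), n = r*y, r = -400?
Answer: √1303607855/145 ≈ 249.00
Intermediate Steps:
n = -17200 (n = -400*43 = -17200)
j(T) = 2*T² + (-19 + T)/(-91 + T) (j(T) = (T² + T²) + (-19 + T)/(-91 + T) = 2*T² + (-19 + T)/(-91 + T))
√(j(-199) + n) = √((-19 - 199 - 182*(-199)² + 2*(-199)³)/(-91 - 199) - 17200) = √((-19 - 199 - 182*39601 + 2*(-7880599))/(-290) - 17200) = √(-(-19 - 199 - 7207382 - 15761198)/290 - 17200) = √(-1/290*(-22968798) - 17200) = √(11484399/145 - 17200) = √(8990399/145) = √1303607855/145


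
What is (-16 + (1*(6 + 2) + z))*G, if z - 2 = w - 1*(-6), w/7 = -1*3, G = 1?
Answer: -21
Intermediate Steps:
w = -21 (w = 7*(-1*3) = 7*(-3) = -21)
z = -13 (z = 2 + (-21 - 1*(-6)) = 2 + (-21 + 6) = 2 - 15 = -13)
(-16 + (1*(6 + 2) + z))*G = (-16 + (1*(6 + 2) - 13))*1 = (-16 + (1*8 - 13))*1 = (-16 + (8 - 13))*1 = (-16 - 5)*1 = -21*1 = -21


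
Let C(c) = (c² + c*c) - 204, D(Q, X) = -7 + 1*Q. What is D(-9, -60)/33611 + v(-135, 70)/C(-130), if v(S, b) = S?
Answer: -5075021/1129195156 ≈ -0.0044944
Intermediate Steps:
D(Q, X) = -7 + Q
C(c) = -204 + 2*c² (C(c) = (c² + c²) - 204 = 2*c² - 204 = -204 + 2*c²)
D(-9, -60)/33611 + v(-135, 70)/C(-130) = (-7 - 9)/33611 - 135/(-204 + 2*(-130)²) = -16*1/33611 - 135/(-204 + 2*16900) = -16/33611 - 135/(-204 + 33800) = -16/33611 - 135/33596 = -5075021/1129195156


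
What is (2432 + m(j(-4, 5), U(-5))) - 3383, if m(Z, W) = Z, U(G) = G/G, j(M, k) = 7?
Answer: -944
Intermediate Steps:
U(G) = 1
(2432 + m(j(-4, 5), U(-5))) - 3383 = (2432 + 7) - 3383 = 2439 - 3383 = -944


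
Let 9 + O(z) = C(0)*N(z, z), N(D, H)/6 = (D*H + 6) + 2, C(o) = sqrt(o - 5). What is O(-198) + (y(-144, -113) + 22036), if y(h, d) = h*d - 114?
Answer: 38185 + 235272*I*sqrt(5) ≈ 38185.0 + 5.2608e+5*I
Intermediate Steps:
C(o) = sqrt(-5 + o)
N(D, H) = 48 + 6*D*H (N(D, H) = 6*((D*H + 6) + 2) = 6*((6 + D*H) + 2) = 6*(8 + D*H) = 48 + 6*D*H)
y(h, d) = -114 + d*h (y(h, d) = d*h - 114 = -114 + d*h)
O(z) = -9 + I*sqrt(5)*(48 + 6*z**2) (O(z) = -9 + sqrt(-5 + 0)*(48 + 6*z*z) = -9 + sqrt(-5)*(48 + 6*z**2) = -9 + (I*sqrt(5))*(48 + 6*z**2) = -9 + I*sqrt(5)*(48 + 6*z**2))
O(-198) + (y(-144, -113) + 22036) = (-9 + 6*I*sqrt(5)*(8 + (-198)**2)) + ((-114 - 113*(-144)) + 22036) = (-9 + 6*I*sqrt(5)*(8 + 39204)) + ((-114 + 16272) + 22036) = (-9 + 6*I*sqrt(5)*39212) + (16158 + 22036) = (-9 + 235272*I*sqrt(5)) + 38194 = 38185 + 235272*I*sqrt(5)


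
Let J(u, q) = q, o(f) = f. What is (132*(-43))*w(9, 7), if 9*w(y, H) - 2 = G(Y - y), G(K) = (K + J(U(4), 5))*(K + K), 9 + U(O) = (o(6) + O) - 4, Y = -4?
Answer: -132440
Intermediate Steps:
U(O) = -7 + O (U(O) = -9 + ((6 + O) - 4) = -9 + (2 + O) = -7 + O)
G(K) = 2*K*(5 + K) (G(K) = (K + 5)*(K + K) = (5 + K)*(2*K) = 2*K*(5 + K))
w(y, H) = 2/9 + 2*(1 - y)*(-4 - y)/9 (w(y, H) = 2/9 + (2*(-4 - y)*(5 + (-4 - y)))/9 = 2/9 + (2*(-4 - y)*(1 - y))/9 = 2/9 + (2*(1 - y)*(-4 - y))/9 = 2/9 + 2*(1 - y)*(-4 - y)/9)
(132*(-43))*w(9, 7) = (132*(-43))*(2/9 + 2*(-1 + 9)*(4 + 9)/9) = -5676*(2/9 + (2/9)*8*13) = -5676*(2/9 + 208/9) = -5676*70/3 = -132440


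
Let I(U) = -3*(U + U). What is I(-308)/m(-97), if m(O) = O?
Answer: -1848/97 ≈ -19.052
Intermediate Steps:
I(U) = -6*U
I(-308)/m(-97) = -6*(-308)/(-97) = 1848*(-1/97) = -1848/97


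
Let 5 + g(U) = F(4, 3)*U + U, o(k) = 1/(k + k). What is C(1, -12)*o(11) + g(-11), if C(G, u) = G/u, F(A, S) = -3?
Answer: 4487/264 ≈ 16.996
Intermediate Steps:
o(k) = 1/(2*k)
g(U) = -5 - 2*U (g(U) = -5 + (-3*U + U) = -5 - 2*U)
C(1, -12)*o(11) + g(-11) = (1/(-12))*((1/2)/11) + (-5 - 2*(-11)) = (1*(-1/12))*((1/2)*(1/11)) + (-5 + 22) = -1/12*1/22 + 17 = -1/264 + 17 = 4487/264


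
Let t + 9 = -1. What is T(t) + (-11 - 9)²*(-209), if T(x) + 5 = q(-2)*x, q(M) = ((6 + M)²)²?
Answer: -86165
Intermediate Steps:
q(M) = (6 + M)⁴
t = -10 (t = -9 - 1 = -10)
T(x) = -5 + 256*x (T(x) = -5 + (6 - 2)⁴*x = -5 + 4⁴*x = -5 + 256*x)
T(t) + (-11 - 9)²*(-209) = (-5 + 256*(-10)) + (-11 - 9)²*(-209) = (-5 - 2560) + (-20)²*(-209) = -2565 + 400*(-209) = -2565 - 83600 = -86165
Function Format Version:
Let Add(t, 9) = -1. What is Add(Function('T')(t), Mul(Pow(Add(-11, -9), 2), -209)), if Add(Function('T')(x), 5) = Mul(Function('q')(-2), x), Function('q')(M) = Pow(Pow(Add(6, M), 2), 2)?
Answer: -86165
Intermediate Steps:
Function('q')(M) = Pow(Add(6, M), 4)
t = -10 (t = Add(-9, -1) = -10)
Function('T')(x) = Add(-5, Mul(256, x)) (Function('T')(x) = Add(-5, Mul(Pow(Add(6, -2), 4), x)) = Add(-5, Mul(Pow(4, 4), x)) = Add(-5, Mul(256, x)))
Add(Function('T')(t), Mul(Pow(Add(-11, -9), 2), -209)) = Add(Add(-5, Mul(256, -10)), Mul(Pow(Add(-11, -9), 2), -209)) = Add(Add(-5, -2560), Mul(Pow(-20, 2), -209)) = Add(-2565, Mul(400, -209)) = Add(-2565, -83600) = -86165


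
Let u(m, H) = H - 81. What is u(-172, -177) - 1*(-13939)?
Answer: 13681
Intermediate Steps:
u(m, H) = -81 + H
u(-172, -177) - 1*(-13939) = (-81 - 177) - 1*(-13939) = -258 + 13939 = 13681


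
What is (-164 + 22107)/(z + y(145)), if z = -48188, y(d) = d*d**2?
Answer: 21943/3000437 ≈ 0.0073133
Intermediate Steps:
y(d) = d**3
(-164 + 22107)/(z + y(145)) = (-164 + 22107)/(-48188 + 145**3) = 21943/(-48188 + 3048625) = 21943/3000437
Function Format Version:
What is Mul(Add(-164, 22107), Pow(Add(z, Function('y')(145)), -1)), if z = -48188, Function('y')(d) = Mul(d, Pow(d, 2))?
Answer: Rational(21943, 3000437) ≈ 0.0073133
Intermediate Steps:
Function('y')(d) = Pow(d, 3)
Mul(Add(-164, 22107), Pow(Add(z, Function('y')(145)), -1)) = Mul(Add(-164, 22107), Pow(Add(-48188, Pow(145, 3)), -1)) = Mul(21943, Pow(Add(-48188, 3048625), -1)) = Mul(21943, Pow(3000437, -1)) = Mul(21943, Rational(1, 3000437)) = Rational(21943, 3000437)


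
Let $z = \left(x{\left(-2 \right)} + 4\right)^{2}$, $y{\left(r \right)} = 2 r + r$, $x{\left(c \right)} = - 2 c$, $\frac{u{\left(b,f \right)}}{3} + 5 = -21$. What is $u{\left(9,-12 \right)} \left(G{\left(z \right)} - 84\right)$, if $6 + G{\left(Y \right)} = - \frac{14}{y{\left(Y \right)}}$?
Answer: $\frac{112411}{16} \approx 7025.7$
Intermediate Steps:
$u{\left(b,f \right)} = -78$ ($u{\left(b,f \right)} = -15 + 3 \left(-21\right) = -15 - 63 = -78$)
$y{\left(r \right)} = 3 r$
$z = 64$ ($z = \left(\left(-2\right) \left(-2\right) + 4\right)^{2} = \left(4 + 4\right)^{2} = 8^{2} = 64$)
$G{\left(Y \right)} = -6 - \frac{14}{3 Y}$
$u{\left(9,-12 \right)} \left(G{\left(z \right)} - 84\right) = - 78 \left(\left(-6 - \frac{14}{3 \cdot 64}\right) - 84\right) = - 78 \left(\left(-6 - \frac{7}{96}\right) - 84\right) = - 78 \left(- \frac{583}{96} - 84\right) = \left(-78\right) \left(- \frac{8647}{96}\right) = \frac{112411}{16}$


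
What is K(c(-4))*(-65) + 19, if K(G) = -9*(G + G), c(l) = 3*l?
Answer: -14021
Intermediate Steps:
K(G) = -18*G
K(c(-4))*(-65) + 19 = -54*(-4)*(-65) + 19 = -18*(-12)*(-65) + 19 = 216*(-65) + 19 = -14040 + 19 = -14021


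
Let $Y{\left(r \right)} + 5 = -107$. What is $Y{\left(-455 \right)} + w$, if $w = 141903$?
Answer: $141791$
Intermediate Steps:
$Y{\left(r \right)} = -112$ ($Y{\left(r \right)} = -5 - 107 = -112$)
$Y{\left(-455 \right)} + w = -112 + 141903 = 141791$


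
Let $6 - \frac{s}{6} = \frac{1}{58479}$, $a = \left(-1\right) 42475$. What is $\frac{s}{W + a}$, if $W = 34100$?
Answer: $- \frac{701746}{163253875} \approx -0.0042985$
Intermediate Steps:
$a = -42475$
$s = \frac{701746}{19493}$ ($s = 36 - \frac{6}{58479} = 36 - \frac{2}{19493} = \frac{701746}{19493} \approx 36.0$)
$\frac{s}{W + a} = \frac{701746}{19493 \left(34100 - 42475\right)} = \frac{701746}{19493 \left(-8375\right)} = \frac{701746}{19493} \left(- \frac{1}{8375}\right) = - \frac{701746}{163253875}$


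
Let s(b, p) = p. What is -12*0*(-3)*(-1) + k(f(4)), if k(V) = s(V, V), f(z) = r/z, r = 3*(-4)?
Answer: -3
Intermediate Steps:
r = -12
f(z) = -12/z
k(V) = V
-12*0*(-3)*(-1) + k(f(4)) = -12*0*(-3)*(-1) - 12/4 = -0*(-1) - 12*1/4 = -12*0 - 3 = 0 - 3 = -3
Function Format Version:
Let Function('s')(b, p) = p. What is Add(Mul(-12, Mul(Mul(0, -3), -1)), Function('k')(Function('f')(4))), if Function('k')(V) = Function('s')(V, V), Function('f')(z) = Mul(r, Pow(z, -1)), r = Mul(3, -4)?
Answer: -3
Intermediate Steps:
r = -12
Function('f')(z) = Mul(-12, Pow(z, -1))
Function('k')(V) = V
Add(Mul(-12, Mul(Mul(0, -3), -1)), Function('k')(Function('f')(4))) = Add(Mul(-12, Mul(Mul(0, -3), -1)), Mul(-12, Pow(4, -1))) = Add(Mul(-12, Mul(0, -1)), Mul(-12, Rational(1, 4))) = Add(Mul(-12, 0), -3) = Add(0, -3) = -3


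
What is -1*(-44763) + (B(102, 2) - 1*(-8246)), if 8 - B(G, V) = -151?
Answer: 53168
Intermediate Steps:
B(G, V) = 159 (B(G, V) = 8 - 1*(-151) = 8 + 151 = 159)
-1*(-44763) + (B(102, 2) - 1*(-8246)) = -1*(-44763) + (159 - 1*(-8246)) = 44763 + (159 + 8246) = 44763 + 8405 = 53168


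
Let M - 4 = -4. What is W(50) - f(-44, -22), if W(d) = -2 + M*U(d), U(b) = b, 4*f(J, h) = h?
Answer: 7/2 ≈ 3.5000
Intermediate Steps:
M = 0 (M = 4 - 4 = 0)
f(J, h) = h/4
W(d) = -2 (W(d) = -2 + 0*d = -2 + 0 = -2)
W(50) - f(-44, -22) = -2 - (-22)/4 = -2 - 1*(-11/2) = -2 + 11/2 = 7/2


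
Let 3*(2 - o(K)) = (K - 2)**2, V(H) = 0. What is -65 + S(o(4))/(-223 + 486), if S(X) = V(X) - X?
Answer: -51287/789 ≈ -65.003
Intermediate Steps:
o(K) = 2 - (-2 + K)**2/3 (o(K) = 2 - (K - 2)**2/3 = 2 - (-2 + K)**2/3)
S(X) = -X (S(X) = 0 - X = -X)
-65 + S(o(4))/(-223 + 486) = -65 + (-(2 - (-2 + 4)**2/3))/(-223 + 486) = -65 - (2 - 1/3*2**2)/263 = -65 - (2 - 1/3*4)*(1/263) = -65 - (2 - 4/3)*(1/263) = -65 - 1*2/3*(1/263) = -65 - 2/3*1/263 = -65 - 2/789 = -51287/789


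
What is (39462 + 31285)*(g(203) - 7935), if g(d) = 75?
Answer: -556071420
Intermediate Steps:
(39462 + 31285)*(g(203) - 7935) = (39462 + 31285)*(75 - 7935) = 70747*(-7860) = -556071420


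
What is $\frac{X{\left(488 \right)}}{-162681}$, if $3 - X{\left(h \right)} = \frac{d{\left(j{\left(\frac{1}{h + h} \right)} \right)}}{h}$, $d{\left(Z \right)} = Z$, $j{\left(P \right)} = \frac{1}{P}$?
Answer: $- \frac{1}{162681} \approx -6.147 \cdot 10^{-6}$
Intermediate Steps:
$X{\left(h \right)} = 1$ ($X{\left(h \right)} = 3 - \frac{1}{\frac{1}{h + h} h} = 3 - \frac{1}{\frac{1}{2 h} h} = 3 - \frac{2 h}{h} = 3 - 2 = 1$)
$\frac{X{\left(488 \right)}}{-162681} = 1 \frac{1}{-162681} = 1 \left(- \frac{1}{162681}\right) = - \frac{1}{162681}$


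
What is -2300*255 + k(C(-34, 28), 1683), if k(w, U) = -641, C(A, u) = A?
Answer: -587141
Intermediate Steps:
-2300*255 + k(C(-34, 28), 1683) = -2300*255 - 641 = -586500 - 641 = -587141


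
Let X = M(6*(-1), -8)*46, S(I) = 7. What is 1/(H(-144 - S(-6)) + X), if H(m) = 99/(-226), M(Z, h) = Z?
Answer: -226/62475 ≈ -0.0036174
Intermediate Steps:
H(m) = -99/226 (H(m) = 99*(-1/226) = -99/226)
X = -276 (X = (6*(-1))*46 = -6*46 = -276)
1/(H(-144 - S(-6)) + X) = 1/(-99/226 - 276) = 1/(-62475/226) = -226/62475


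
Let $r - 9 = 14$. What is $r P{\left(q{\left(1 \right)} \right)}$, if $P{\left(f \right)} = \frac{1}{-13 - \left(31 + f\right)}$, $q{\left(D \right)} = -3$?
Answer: $- \frac{23}{41} \approx -0.56098$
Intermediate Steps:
$P{\left(f \right)} = \frac{1}{-44 - f}$
$r = 23$ ($r = 9 + 14 = 23$)
$r P{\left(q{\left(1 \right)} \right)} = 23 \left(- \frac{1}{44 - 3}\right) = 23 \left(- \frac{1}{41}\right) = - \frac{23}{41}$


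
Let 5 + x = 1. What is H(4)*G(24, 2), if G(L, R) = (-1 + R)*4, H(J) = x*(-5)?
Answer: 80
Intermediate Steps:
x = -4 (x = -5 + 1 = -4)
H(J) = 20 (H(J) = -4*(-5) = 20)
G(L, R) = -4 + 4*R
H(4)*G(24, 2) = 20*(-4 + 4*2) = 20*(-4 + 8) = 20*4 = 80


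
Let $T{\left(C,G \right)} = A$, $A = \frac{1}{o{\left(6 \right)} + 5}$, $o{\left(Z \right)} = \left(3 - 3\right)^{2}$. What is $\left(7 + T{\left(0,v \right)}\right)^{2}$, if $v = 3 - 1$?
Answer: $\frac{1296}{25} \approx 51.84$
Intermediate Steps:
$o{\left(Z \right)} = 0$ ($o{\left(Z \right)} = 0^{2} = 0$)
$v = 2$ ($v = 3 - 1 = 2$)
$A = \frac{1}{5}$ ($A = \frac{1}{0 + 5} = \frac{1}{5} \approx 0.2$)
$T{\left(C,G \right)} = \frac{1}{5}$
$\left(7 + T{\left(0,v \right)}\right)^{2} = \left(7 + \frac{1}{5}\right)^{2} = \left(\frac{36}{5}\right)^{2} = \frac{1296}{25}$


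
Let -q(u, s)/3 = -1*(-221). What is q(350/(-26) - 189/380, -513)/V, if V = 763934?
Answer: -663/763934 ≈ -0.00086788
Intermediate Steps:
q(u, s) = -663 (q(u, s) = -(-3)*(-221) = -3*221 = -663)
q(350/(-26) - 189/380, -513)/V = -663/763934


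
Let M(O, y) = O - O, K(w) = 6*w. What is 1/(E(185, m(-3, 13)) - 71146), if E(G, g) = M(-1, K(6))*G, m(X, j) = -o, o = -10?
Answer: -1/71146 ≈ -1.4056e-5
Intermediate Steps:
m(X, j) = 10 (m(X, j) = -1*(-10) = 10)
M(O, y) = 0
E(G, g) = 0 (E(G, g) = 0*G = 0)
1/(E(185, m(-3, 13)) - 71146) = 1/(0 - 71146) = 1/(-71146) = -1/71146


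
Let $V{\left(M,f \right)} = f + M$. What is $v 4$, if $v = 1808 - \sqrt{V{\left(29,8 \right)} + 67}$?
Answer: $7232 - 8 \sqrt{26} \approx 7191.2$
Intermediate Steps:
$V{\left(M,f \right)} = M + f$
$v = 1808 - 2 \sqrt{26}$ ($v = 1808 - \sqrt{\left(29 + 8\right) + 67} = 1808 - \sqrt{37 + 67} = 1808 - \sqrt{104} = 1808 - 2 \sqrt{26} \approx 1797.8$)
$v 4 = \left(1808 - 2 \sqrt{26}\right) 4 = 7232 - 8 \sqrt{26}$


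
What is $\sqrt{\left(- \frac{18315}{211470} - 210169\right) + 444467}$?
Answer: $\frac{\sqrt{46567554696334}}{14098} \approx 484.04$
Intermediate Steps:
$\sqrt{\left(- \frac{18315}{211470} - 210169\right) + 444467} = \sqrt{\left(\left(-18315\right) \frac{1}{211470} - 210169\right) + 444467} = \sqrt{\left(- \frac{1221}{14098} - 210169\right) + 444467} = \sqrt{- \frac{2962963783}{14098} + 444467} = \sqrt{\frac{3303131983}{14098}} = \frac{\sqrt{46567554696334}}{14098}$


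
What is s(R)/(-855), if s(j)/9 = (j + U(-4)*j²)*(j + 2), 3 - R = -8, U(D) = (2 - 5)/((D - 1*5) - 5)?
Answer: -6721/1330 ≈ -5.0534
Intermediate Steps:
U(D) = -3/(-10 + D) (U(D) = -3/((D - 5) - 5) = -3/((-5 + D) - 5) = -3/(-10 + D))
R = 11 (R = 3 - 1*(-8) = 3 + 8 = 11)
s(j) = 9*(2 + j)*(j + 3*j²/14) (s(j) = 9*((j + (-3/(-10 - 4))*j²)*(j + 2)) = 9*((j + (-3/(-14))*j²)*(2 + j)) = 9*((j + (-3*(-1/14))*j²)*(2 + j)) = 9*((j + 3*j²/14)*(2 + j)) = 9*((2 + j)*(j + 3*j²/14)) = 9*(2 + j)*(j + 3*j²/14))
s(R)/(-855) = ((9/14)*11*(28 + 3*11² + 20*11))/(-855) = ((9/14)*11*(28 + 3*121 + 220))*(-1/855) = ((9/14)*11*(28 + 363 + 220))*(-1/855) = ((9/14)*11*611)*(-1/855) = (60489/14)*(-1/855) = -6721/1330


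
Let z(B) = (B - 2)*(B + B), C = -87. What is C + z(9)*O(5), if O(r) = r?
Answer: 543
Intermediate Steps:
z(B) = 2*B*(-2 + B) (z(B) = (-2 + B)*(2*B) = 2*B*(-2 + B))
C + z(9)*O(5) = -87 + (2*9*(-2 + 9))*5 = -87 + (2*9*7)*5 = -87 + 126*5 = -87 + 630 = 543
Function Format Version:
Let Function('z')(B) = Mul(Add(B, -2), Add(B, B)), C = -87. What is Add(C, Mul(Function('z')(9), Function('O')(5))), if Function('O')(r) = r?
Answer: 543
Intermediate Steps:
Function('z')(B) = Mul(2, B, Add(-2, B)) (Function('z')(B) = Mul(Add(-2, B), Mul(2, B)) = Mul(2, B, Add(-2, B)))
Add(C, Mul(Function('z')(9), Function('O')(5))) = Add(-87, Mul(Mul(2, 9, Add(-2, 9)), 5)) = Add(-87, Mul(Mul(2, 9, 7), 5)) = Add(-87, Mul(126, 5)) = Add(-87, 630) = 543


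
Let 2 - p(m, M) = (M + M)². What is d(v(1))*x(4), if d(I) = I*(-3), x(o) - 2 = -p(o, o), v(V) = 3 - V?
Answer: -384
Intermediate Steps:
p(m, M) = 2 - 4*M² (p(m, M) = 2 - (M + M)² = 2 - (2*M)² = 2 - 4*M²)
x(o) = 4*o² (x(o) = 2 - (2 - 4*o²) = 2 + (-2 + 4*o²) = 4*o²)
d(I) = -3*I
d(v(1))*x(4) = (-3*(3 - 1*1))*(4*4²) = (-3*(3 - 1))*(4*16) = -3*2*64 = -6*64 = -384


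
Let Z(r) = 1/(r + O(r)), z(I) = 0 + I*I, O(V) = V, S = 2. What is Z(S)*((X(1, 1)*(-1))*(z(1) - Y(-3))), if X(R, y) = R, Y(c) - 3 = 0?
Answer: ½ ≈ 0.50000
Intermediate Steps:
Y(c) = 3 (Y(c) = 3 + 0 = 3)
z(I) = I² (z(I) = 0 + I² = I²)
Z(r) = 1/(2*r) (Z(r) = 1/(r + r) = 1/(2*r))
Z(S)*((X(1, 1)*(-1))*(z(1) - Y(-3))) = ((½)/2)*((1*(-1))*(1² - 1*3)) = ((½)*(½))*(-(1 - 3)) = (-1*(-2))/4 = (¼)*2 = ½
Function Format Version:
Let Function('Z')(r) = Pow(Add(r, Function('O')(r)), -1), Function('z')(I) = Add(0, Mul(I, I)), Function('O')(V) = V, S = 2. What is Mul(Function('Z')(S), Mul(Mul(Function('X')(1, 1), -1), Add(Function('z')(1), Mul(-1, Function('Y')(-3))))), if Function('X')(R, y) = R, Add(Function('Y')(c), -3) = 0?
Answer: Rational(1, 2) ≈ 0.50000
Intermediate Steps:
Function('Y')(c) = 3 (Function('Y')(c) = Add(3, 0) = 3)
Function('z')(I) = Pow(I, 2) (Function('z')(I) = Add(0, Pow(I, 2)) = Pow(I, 2))
Function('Z')(r) = Mul(Rational(1, 2), Pow(r, -1)) (Function('Z')(r) = Pow(Add(r, r), -1) = Pow(Mul(2, r), -1) = Mul(Rational(1, 2), Pow(r, -1)))
Mul(Function('Z')(S), Mul(Mul(Function('X')(1, 1), -1), Add(Function('z')(1), Mul(-1, Function('Y')(-3))))) = Mul(Mul(Rational(1, 2), Pow(2, -1)), Mul(Mul(1, -1), Add(Pow(1, 2), Mul(-1, 3)))) = Mul(Mul(Rational(1, 2), Rational(1, 2)), Mul(-1, Add(1, -3))) = Mul(Rational(1, 4), Mul(-1, -2)) = Mul(Rational(1, 4), 2) = Rational(1, 2)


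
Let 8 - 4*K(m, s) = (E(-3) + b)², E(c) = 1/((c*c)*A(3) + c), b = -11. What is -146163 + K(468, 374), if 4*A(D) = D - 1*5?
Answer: -131572789/900 ≈ -1.4619e+5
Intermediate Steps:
A(D) = -5/4 + D/4 (A(D) = (D - 1*5)/4 = (D - 5)/4 = (-5 + D)/4 = -5/4 + D/4)
E(c) = 1/(c - c²/2) (E(c) = 1/((c*c)*(-5/4 + (¼)*3) + c) = 1/(c²*(-5/4 + ¾) + c) = 1/(c²*(-½) + c) = 1/(-c²/2 + c) = 1/(c - c²/2))
K(m, s) = -26089/900 (K(m, s) = 2 - (-2/(-3*(-2 - 3)) - 11)²/4 = 2 - (-2*(-⅓)/(-5) - 11)²/4 = 2 - (-2*(-⅓)*(-⅕) - 11)²/4 = 2 - (-2/15 - 11)²/4 = 2 - (-167/15)²/4 = 2 - ¼*27889/225 = 2 - 27889/900 = -26089/900)
-146163 + K(468, 374) = -146163 - 26089/900 = -131572789/900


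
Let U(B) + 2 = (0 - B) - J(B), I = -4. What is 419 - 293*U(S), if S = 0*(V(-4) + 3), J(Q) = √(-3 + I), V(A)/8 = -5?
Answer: 1005 + 293*I*√7 ≈ 1005.0 + 775.21*I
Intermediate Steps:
V(A) = -40 (V(A) = 8*(-5) = -40)
J(Q) = I*√7 (J(Q) = √(-3 - 4) = √(-7) = I*√7)
S = 0 (S = 0*(-40 + 3) = 0*(-37) = 0)
U(B) = -2 - B - I*√7 (U(B) = -2 + ((0 - B) - I*√7) = -2 + (-B - I*√7) = -2 - B - I*√7)
419 - 293*U(S) = 419 - 293*(-2 - 1*0 - I*√7) = 419 - 293*(-2 + 0 - I*√7) = 419 - 293*(-2 - I*√7) = 419 + (586 + 293*I*√7) = 1005 + 293*I*√7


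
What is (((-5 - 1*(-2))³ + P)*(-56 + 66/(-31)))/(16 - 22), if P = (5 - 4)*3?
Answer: -7208/31 ≈ -232.52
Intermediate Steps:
P = 3 (P = 1*3 = 3)
(((-5 - 1*(-2))³ + P)*(-56 + 66/(-31)))/(16 - 22) = (((-5 - 1*(-2))³ + 3)*(-56 + 66/(-31)))/(16 - 22) = (((-5 + 2)³ + 3)*(-56 + 66*(-1/31)))/(-6) = (((-3)³ + 3)*(-56 - 66/31))*(-⅙) = ((-27 + 3)*(-1802/31))*(-⅙) = -24*(-1802/31)*(-⅙) = (43248/31)*(-⅙) = -7208/31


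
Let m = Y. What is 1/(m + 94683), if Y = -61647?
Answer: 1/33036 ≈ 3.0270e-5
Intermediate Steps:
m = -61647
1/(m + 94683) = 1/(-61647 + 94683) = 1/33036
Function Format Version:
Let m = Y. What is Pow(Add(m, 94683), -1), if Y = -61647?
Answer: Rational(1, 33036) ≈ 3.0270e-5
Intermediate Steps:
m = -61647
Pow(Add(m, 94683), -1) = Pow(Add(-61647, 94683), -1) = Pow(33036, -1) = Rational(1, 33036)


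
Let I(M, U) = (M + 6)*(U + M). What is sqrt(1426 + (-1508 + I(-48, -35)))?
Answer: 2*sqrt(851) ≈ 58.344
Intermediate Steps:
I(M, U) = (6 + M)*(M + U)
sqrt(1426 + (-1508 + I(-48, -35))) = sqrt(1426 + (-1508 + ((-48)**2 + 6*(-48) + 6*(-35) - 48*(-35)))) = sqrt(1426 + (-1508 + (2304 - 288 - 210 + 1680))) = sqrt(1426 + (-1508 + 3486)) = sqrt(1426 + 1978) = sqrt(3404) = 2*sqrt(851)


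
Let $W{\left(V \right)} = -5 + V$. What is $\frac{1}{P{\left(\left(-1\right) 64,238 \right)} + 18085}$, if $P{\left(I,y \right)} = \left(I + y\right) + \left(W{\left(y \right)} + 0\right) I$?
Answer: $\frac{1}{3347} \approx 0.00029877$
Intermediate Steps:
$P{\left(I,y \right)} = I + y + I \left(-5 + y\right)$ ($P{\left(I,y \right)} = \left(I + y\right) + \left(\left(-5 + y\right) + 0\right) I = \left(I + y\right) + \left(-5 + y\right) I = \left(I + y\right) + I \left(-5 + y\right) = I + y + I \left(-5 + y\right)$)
$\frac{1}{P{\left(\left(-1\right) 64,238 \right)} + 18085} = \frac{1}{\left(\left(-1\right) 64 + 238 + \left(-1\right) 64 \left(-5 + 238\right)\right) + 18085} = \frac{1}{\left(-64 + 238 - 14912\right) + 18085} = \frac{1}{-14738 + 18085} = \frac{1}{3347}$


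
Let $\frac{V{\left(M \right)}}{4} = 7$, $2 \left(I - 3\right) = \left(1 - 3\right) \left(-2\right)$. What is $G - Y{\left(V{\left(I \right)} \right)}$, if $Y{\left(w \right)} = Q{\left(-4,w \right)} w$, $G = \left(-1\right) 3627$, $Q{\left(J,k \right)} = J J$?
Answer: $-4075$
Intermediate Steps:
$Q{\left(J,k \right)} = J^{2}$
$I = 5$ ($I = 3 + \frac{\left(1 - 3\right) \left(-2\right)}{2} = 3 + \frac{\left(-2\right) \left(-2\right)}{2} = 3 + \frac{1}{2} \cdot 4 = 3 + 2 = 5$)
$G = -3627$
$V{\left(M \right)} = 28$ ($V{\left(M \right)} = 4 \cdot 7 = 28$)
$Y{\left(w \right)} = 16 w$ ($Y{\left(w \right)} = \left(-4\right)^{2} w = 16 w$)
$G - Y{\left(V{\left(I \right)} \right)} = -3627 - 16 \cdot 28 = -3627 - 448 = -4075$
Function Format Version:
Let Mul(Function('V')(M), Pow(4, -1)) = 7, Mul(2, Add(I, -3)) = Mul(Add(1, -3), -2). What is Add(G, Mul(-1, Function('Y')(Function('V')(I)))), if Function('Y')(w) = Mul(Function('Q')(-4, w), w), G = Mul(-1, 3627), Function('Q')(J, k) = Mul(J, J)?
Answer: -4075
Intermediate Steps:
Function('Q')(J, k) = Pow(J, 2)
I = 5 (I = Add(3, Mul(Rational(1, 2), Mul(Add(1, -3), -2))) = Add(3, Mul(Rational(1, 2), Mul(-2, -2))) = Add(3, Mul(Rational(1, 2), 4)) = Add(3, 2) = 5)
G = -3627
Function('V')(M) = 28 (Function('V')(M) = Mul(4, 7) = 28)
Function('Y')(w) = Mul(16, w) (Function('Y')(w) = Mul(Pow(-4, 2), w) = Mul(16, w))
Add(G, Mul(-1, Function('Y')(Function('V')(I)))) = Add(-3627, Mul(-1, Mul(16, 28))) = Add(-3627, Mul(-1, 448)) = Add(-3627, -448) = -4075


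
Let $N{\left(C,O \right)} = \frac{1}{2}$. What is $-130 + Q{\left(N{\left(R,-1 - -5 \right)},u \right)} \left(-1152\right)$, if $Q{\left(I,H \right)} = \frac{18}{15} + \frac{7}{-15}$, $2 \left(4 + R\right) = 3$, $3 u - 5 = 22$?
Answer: $- \frac{4874}{5} \approx -974.8$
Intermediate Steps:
$u = 9$ ($u = \frac{5}{3} + \frac{1}{3} \cdot 22 = \frac{5}{3} + \frac{22}{3} = 9$)
$R = - \frac{5}{2}$ ($R = -4 + \frac{1}{2} \cdot 3 = -4 + \frac{3}{2} = - \frac{5}{2} \approx -2.5$)
$N{\left(C,O \right)} = \frac{1}{2}$
$Q{\left(I,H \right)} = \frac{11}{15}$ ($Q{\left(I,H \right)} = 18 \cdot \frac{1}{15} + 7 \left(- \frac{1}{15}\right) = \frac{6}{5} - \frac{7}{15} = \frac{11}{15}$)
$-130 + Q{\left(N{\left(R,-1 - -5 \right)},u \right)} \left(-1152\right) = -130 + \frac{11}{15} \left(-1152\right) = -130 - \frac{4224}{5} = - \frac{4874}{5}$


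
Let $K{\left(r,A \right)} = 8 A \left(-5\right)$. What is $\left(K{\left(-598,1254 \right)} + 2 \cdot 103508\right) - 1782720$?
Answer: $-1625864$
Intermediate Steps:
$K{\left(r,A \right)} = - 40 A$
$\left(K{\left(-598,1254 \right)} + 2 \cdot 103508\right) - 1782720 = \left(\left(-40\right) 1254 + 2 \cdot 103508\right) - 1782720 = \left(-50160 + 207016\right) - 1782720 = 156856 - 1782720 = -1625864$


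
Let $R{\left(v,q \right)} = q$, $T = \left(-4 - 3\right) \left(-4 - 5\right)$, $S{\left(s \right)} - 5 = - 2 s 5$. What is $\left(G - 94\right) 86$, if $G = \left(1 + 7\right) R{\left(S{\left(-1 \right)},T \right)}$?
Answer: $35260$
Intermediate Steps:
$S{\left(s \right)} = 5 - 10 s$ ($S{\left(s \right)} = 5 + - 2 s 5 = 5 - 10 s$)
$T = 63$ ($T = \left(-7\right) \left(-9\right) = 63$)
$G = 504$ ($G = \left(1 + 7\right) 63 = 8 \cdot 63 = 504$)
$\left(G - 94\right) 86 = \left(504 - 94\right) 86 = 410 \cdot 86 = 35260$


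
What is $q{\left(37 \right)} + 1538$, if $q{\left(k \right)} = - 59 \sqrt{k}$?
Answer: $1538 - 59 \sqrt{37} \approx 1179.1$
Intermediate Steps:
$q{\left(37 \right)} + 1538 = - 59 \sqrt{37} + 1538 = 1538 - 59 \sqrt{37}$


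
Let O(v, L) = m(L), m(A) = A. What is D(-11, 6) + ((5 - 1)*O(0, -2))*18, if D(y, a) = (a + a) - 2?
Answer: -134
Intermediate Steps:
O(v, L) = L
D(y, a) = -2 + 2*a (D(y, a) = 2*a - 2 = -2 + 2*a)
D(-11, 6) + ((5 - 1)*O(0, -2))*18 = (-2 + 2*6) + ((5 - 1)*(-2))*18 = (-2 + 12) + (4*(-2))*18 = 10 - 8*18 = 10 - 144 = -134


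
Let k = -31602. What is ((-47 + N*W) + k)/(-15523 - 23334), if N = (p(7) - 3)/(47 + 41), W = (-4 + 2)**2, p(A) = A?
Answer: 348137/427427 ≈ 0.81450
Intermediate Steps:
W = 4 (W = (-2)**2 = 4)
N = 1/22 (N = (7 - 3)/(47 + 41) = 4/88 = 4*(1/88) = 1/22 ≈ 0.045455)
((-47 + N*W) + k)/(-15523 - 23334) = ((-47 + (1/22)*4) - 31602)/(-15523 - 23334) = ((-47 + 2/11) - 31602)/(-38857) = (-515/11 - 31602)*(-1/38857) = -348137/11*(-1/38857) = 348137/427427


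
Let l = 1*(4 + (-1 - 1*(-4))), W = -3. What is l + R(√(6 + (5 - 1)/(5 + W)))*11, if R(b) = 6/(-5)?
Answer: -31/5 ≈ -6.2000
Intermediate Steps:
R(b) = -6/5 (R(b) = 6*(-⅕) = -6/5)
l = 7 (l = 1*(4 + (-1 + 4)) = 1*(4 + 3) = 1*7 = 7)
l + R(√(6 + (5 - 1)/(5 + W)))*11 = 7 - 6/5*11 = 7 - 66/5 = -31/5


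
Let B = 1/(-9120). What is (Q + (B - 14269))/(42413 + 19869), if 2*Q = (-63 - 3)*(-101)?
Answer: -99736321/568011840 ≈ -0.17559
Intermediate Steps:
B = -1/9120 ≈ -0.00010965
Q = 3333 (Q = ((-63 - 3)*(-101))/2 = (-66*(-101))/2 = (½)*6666 = 3333)
(Q + (B - 14269))/(42413 + 19869) = (3333 + (-1/9120 - 14269))/(42413 + 19869) = (3333 - 130133281/9120)/62282 = -99736321/9120*1/62282 = -99736321/568011840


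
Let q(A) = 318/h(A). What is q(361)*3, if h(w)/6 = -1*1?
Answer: -159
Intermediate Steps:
h(w) = -6 (h(w) = 6*(-1*1) = 6*(-1) = -6)
q(A) = -53 (q(A) = 318/(-6) = 318*(-⅙) = -53)
q(361)*3 = -53*3 = -159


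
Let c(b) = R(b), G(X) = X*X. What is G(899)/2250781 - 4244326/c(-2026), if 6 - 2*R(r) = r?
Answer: -4776113593195/1143396748 ≈ -4177.1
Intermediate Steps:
G(X) = X²
R(r) = 3 - r/2
c(b) = 3 - b/2
G(899)/2250781 - 4244326/c(-2026) = 899²/2250781 - 4244326/(3 - ½*(-2026)) = 808201*(1/2250781) - 4244326/(3 + 1013) = 808201/2250781 - 4244326/1016 = 808201/2250781 - 4244326*1/1016 = 808201/2250781 - 2122163/508 = -4776113593195/1143396748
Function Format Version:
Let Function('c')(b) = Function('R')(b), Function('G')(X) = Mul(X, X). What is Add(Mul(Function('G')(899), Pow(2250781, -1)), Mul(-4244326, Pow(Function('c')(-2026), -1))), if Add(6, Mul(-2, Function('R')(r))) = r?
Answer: Rational(-4776113593195, 1143396748) ≈ -4177.1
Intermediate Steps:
Function('G')(X) = Pow(X, 2)
Function('R')(r) = Add(3, Mul(Rational(-1, 2), r))
Function('c')(b) = Add(3, Mul(Rational(-1, 2), b))
Add(Mul(Function('G')(899), Pow(2250781, -1)), Mul(-4244326, Pow(Function('c')(-2026), -1))) = Add(Mul(Pow(899, 2), Pow(2250781, -1)), Mul(-4244326, Pow(Add(3, Mul(Rational(-1, 2), -2026)), -1))) = Add(Mul(808201, Rational(1, 2250781)), Mul(-4244326, Pow(Add(3, 1013), -1))) = Add(Rational(808201, 2250781), Mul(-4244326, Pow(1016, -1))) = Add(Rational(808201, 2250781), Mul(-4244326, Rational(1, 1016))) = Add(Rational(808201, 2250781), Rational(-2122163, 508)) = Rational(-4776113593195, 1143396748)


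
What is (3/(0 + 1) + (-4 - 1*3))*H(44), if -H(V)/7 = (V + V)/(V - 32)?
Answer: 616/3 ≈ 205.33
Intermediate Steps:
H(V) = -14*V/(-32 + V) (H(V) = -7*(V + V)/(V - 32) = -7*2*V/(-32 + V) = -14*V/(-32 + V))
(3/(0 + 1) + (-4 - 1*3))*H(44) = (3/(0 + 1) + (-4 - 1*3))*(-14*44/(-32 + 44)) = (3/1 + (-4 - 3))*(-14*44/12) = (3*1 - 7)*(-14*44*1/12) = (3 - 7)*(-154/3) = -4*(-154/3) = 616/3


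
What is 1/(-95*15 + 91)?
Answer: -1/1334 ≈ -0.00074963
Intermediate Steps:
1/(-95*15 + 91) = 1/(-1425 + 91) = 1/(-1334) = -1/1334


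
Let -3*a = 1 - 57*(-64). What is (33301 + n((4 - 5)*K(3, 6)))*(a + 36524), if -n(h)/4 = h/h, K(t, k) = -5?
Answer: 1175639377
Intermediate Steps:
a = -3649/3 (a = -(1 - 57*(-64))/3 = -(1 + 3648)/3 = -1/3*3649 = -3649/3 ≈ -1216.3)
n(h) = -4 (n(h) = -4*h/h = -4*1 = -4)
(33301 + n((4 - 5)*K(3, 6)))*(a + 36524) = (33301 - 4)*(-3649/3 + 36524) = 33297*(105923/3) = 1175639377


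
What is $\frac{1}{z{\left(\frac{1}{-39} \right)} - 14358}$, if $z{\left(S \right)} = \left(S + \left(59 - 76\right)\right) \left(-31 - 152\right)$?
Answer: $- \frac{13}{146150} \approx -8.895 \cdot 10^{-5}$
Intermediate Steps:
$z{\left(S \right)} = 3111 - 183 S$ ($z{\left(S \right)} = \left(S + \left(59 - 76\right)\right) \left(-183\right) = \left(S - 17\right) \left(-183\right) = \left(-17 + S\right) \left(-183\right) = 3111 - 183 S$)
$\frac{1}{z{\left(\frac{1}{-39} \right)} - 14358} = \frac{1}{\left(3111 - \frac{183}{-39}\right) - 14358} = \frac{1}{\left(3111 - - \frac{61}{13}\right) - 14358} = \frac{1}{\left(3111 + \frac{61}{13}\right) - 14358} = \frac{1}{\frac{40504}{13} - 14358} = \frac{1}{- \frac{146150}{13}} = - \frac{13}{146150}$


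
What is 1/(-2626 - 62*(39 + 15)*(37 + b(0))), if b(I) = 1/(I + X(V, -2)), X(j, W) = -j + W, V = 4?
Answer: -1/125944 ≈ -7.9400e-6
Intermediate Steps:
X(j, W) = W - j
b(I) = 1/(-6 + I) (b(I) = 1/(I + (-2 - 1*4)) = 1/(I + (-2 - 4)) = 1/(I - 6) = 1/(-6 + I))
1/(-2626 - 62*(39 + 15)*(37 + b(0))) = 1/(-2626 - 62*(39 + 15)*(37 + 1/(-6 + 0))) = 1/(-2626 - 3348*(37 + 1/(-6))) = 1/(-2626 - 3348*(37 - ⅙)) = 1/(-2626 - 3348*221/6) = 1/(-2626 - 62*1989) = 1/(-2626 - 123318) = 1/(-125944) = -1/125944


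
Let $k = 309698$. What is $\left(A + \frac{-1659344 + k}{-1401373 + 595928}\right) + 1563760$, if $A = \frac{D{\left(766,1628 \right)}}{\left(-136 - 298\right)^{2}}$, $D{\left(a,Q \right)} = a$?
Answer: $\frac{118619453732076023}{75855199210} \approx 1.5638 \cdot 10^{6}$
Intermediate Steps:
$A = \frac{383}{94178}$ ($A = \frac{766}{\left(-136 - 298\right)^{2}} = \frac{766}{\left(-434\right)^{2}} = \frac{766}{188356} = 766 \cdot \frac{1}{188356} = \frac{383}{94178} \approx 0.0040668$)
$\left(A + \frac{-1659344 + k}{-1401373 + 595928}\right) + 1563760 = \left(\frac{383}{94178} + \frac{-1659344 + 309698}{-1401373 + 595928}\right) + 1563760 = \left(\frac{383}{94178} - \frac{1349646}{-805445}\right) + 1563760 = \left(\frac{383}{94178} - - \frac{1349646}{805445}\right) + 1563760 = \left(\frac{383}{94178} + \frac{1349646}{805445}\right) + 1563760 = \frac{127415446423}{75855199210} + 1563760 = \frac{118619453732076023}{75855199210}$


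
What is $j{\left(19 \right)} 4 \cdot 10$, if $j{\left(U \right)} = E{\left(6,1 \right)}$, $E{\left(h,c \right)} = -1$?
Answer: $-40$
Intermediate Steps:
$j{\left(U \right)} = -1$
$j{\left(19 \right)} 4 \cdot 10 = - 4 \cdot 10 = \left(-1\right) 40 = -40$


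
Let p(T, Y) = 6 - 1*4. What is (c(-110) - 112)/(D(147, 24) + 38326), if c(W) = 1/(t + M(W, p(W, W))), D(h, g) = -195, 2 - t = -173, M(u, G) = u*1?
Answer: -7279/2478515 ≈ -0.0029368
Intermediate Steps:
p(T, Y) = 2 (p(T, Y) = 6 - 4 = 2)
M(u, G) = u
t = 175 (t = 2 - 1*(-173) = 2 + 173 = 175)
c(W) = 1/(175 + W)
(c(-110) - 112)/(D(147, 24) + 38326) = (1/(175 - 110) - 112)/(-195 + 38326) = (1/65 - 112)/38131 = (1/65 - 112)*(1/38131) = -7279/65*1/38131 = -7279/2478515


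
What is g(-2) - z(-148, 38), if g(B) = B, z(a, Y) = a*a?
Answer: -21906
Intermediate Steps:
z(a, Y) = a**2
g(-2) - z(-148, 38) = -2 - 1*(-148)**2 = -2 - 1*21904 = -2 - 21904 = -21906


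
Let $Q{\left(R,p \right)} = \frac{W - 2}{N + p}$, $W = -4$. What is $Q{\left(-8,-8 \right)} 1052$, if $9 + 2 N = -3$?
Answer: $\frac{3156}{7} \approx 450.86$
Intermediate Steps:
$N = -6$ ($N = - \frac{9}{2} + \frac{1}{2} \left(-3\right) = - \frac{9}{2} - \frac{3}{2} = -6$)
$Q{\left(R,p \right)} = - \frac{6}{-6 + p}$ ($Q{\left(R,p \right)} = \frac{-4 - 2}{-6 + p} = - \frac{6}{-6 + p}$)
$Q{\left(-8,-8 \right)} 1052 = - \frac{6}{-6 - 8} \cdot 1052 = - \frac{6}{-14} \cdot 1052 = \left(-6\right) \left(- \frac{1}{14}\right) 1052 = \frac{3}{7} \cdot 1052 = \frac{3156}{7}$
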